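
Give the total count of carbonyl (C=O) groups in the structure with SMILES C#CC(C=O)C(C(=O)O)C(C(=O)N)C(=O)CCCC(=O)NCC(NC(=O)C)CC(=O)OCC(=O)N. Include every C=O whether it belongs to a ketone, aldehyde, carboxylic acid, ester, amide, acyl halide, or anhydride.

8

CH(CHO): aldehyde, 1 C=O (running total 1).
CH(COOH): carboxylic acid, 1 C=O (running total 2).
CH(CONH2): amide, 1 C=O (running total 3).
CO: ketone, 1 C=O (running total 4).
CH2CONHCH2: amide, 1 C=O (running total 5).
CH(NHCOCH3): amide, 1 C=O (running total 6).
CH2COOCH2: ester, 1 C=O (running total 7).
CONH2: amide, 1 C=O (running total 8).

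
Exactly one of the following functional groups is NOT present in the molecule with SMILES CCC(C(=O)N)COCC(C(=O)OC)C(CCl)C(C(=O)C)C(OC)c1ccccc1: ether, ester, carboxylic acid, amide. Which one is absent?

ester: present (CH(COOCH3) — pendant –COOCH3: carbonyl C bonded to C and –OCH3 → ester).
amide: present (CH(CONH2) — pendant –CONH2: carbonyl C bonded to C and N → amide).
ether: present (CH2OCH2 — C–O–C with sp³ carbons on both sides and no adjacent C=O → ether).
carboxylic acid: absent. In CH(COOCH3), the acyl oxygen is bonded to carbon (–O–C), not to H, so this is an ester. In CH(CONH2), the carbonyl is bonded to nitrogen, not to –OH; that is an amide.

carboxylic acid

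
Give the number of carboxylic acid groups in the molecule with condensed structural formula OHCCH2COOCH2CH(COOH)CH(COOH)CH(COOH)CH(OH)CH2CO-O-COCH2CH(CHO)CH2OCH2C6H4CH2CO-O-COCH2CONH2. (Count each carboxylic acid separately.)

3

Working along the chain:
  OHC: terminal –CHO: carbonyl C bonded to H and C → aldehyde.
  CH2COOCH2: –C(=O)–O–C with C on the carbonyl side → ester.
  CH(COOH): pendant –COOH: carbonyl C bonded to C and –OH → carboxylic acid.
  CH(COOH): pendant –COOH: carbonyl C bonded to C and –OH → carboxylic acid.
  CH(COOH): pendant –COOH: carbonyl C bonded to C and –OH → carboxylic acid.
  CH(OH): –OH on an sp³ carbon → alcohol (secondary).
  CH2CO-O-COCH2: two acyl groups sharing one oxygen, –C(=O)–O–C(=O)– → anhydride.
  CH(CHO): pendant –CHO: carbonyl C bonded to C and H → aldehyde.
  CH2OCH2: C–O–C with sp³ carbons on both sides and no adjacent C=O → ether.
  C6H4: para-disubstituted benzene ring → arene.
  CH2CO-O-COCH2: two acyl groups sharing one oxygen, –C(=O)–O–C(=O)– → anhydride.
  CONH2: –C(=O)NH2: carbonyl C bonded to C and to N → amide (the N is not a separate amine).
Carboxylic acid appears at: CH(COOH), CH(COOH), CH(COOH) → 3.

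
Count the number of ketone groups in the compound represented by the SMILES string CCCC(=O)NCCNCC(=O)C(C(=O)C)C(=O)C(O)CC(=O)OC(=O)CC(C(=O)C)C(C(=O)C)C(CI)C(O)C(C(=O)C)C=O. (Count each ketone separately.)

6

Working along the chain:
  CH2CONHCH2: –C(=O)–N– linkage → amide (the N is not an amine).
  CH2NHCH2: C–N–C with sp³ carbons and no adjacent C=O → amine (secondary).
  CO: –C(=O)– with carbon on both sides → ketone.
  CH(COCH3): pendant –COCH3: carbonyl C bonded to two carbons → ketone.
  CO: –C(=O)– with carbon on both sides → ketone.
  CH(OH): –OH on an sp³ carbon → alcohol (secondary).
  CH2CO-O-COCH2: two acyl groups sharing one oxygen, –C(=O)–O–C(=O)– → anhydride.
  CH(COCH3): pendant –COCH3: carbonyl C bonded to two carbons → ketone.
  CH(COCH3): pendant –COCH3: carbonyl C bonded to two carbons → ketone.
  CH(CH2I): pendant –CH2X: halogen on sp³ carbon → alkyl halide.
  CH(OH): –OH on an sp³ carbon → alcohol (secondary).
  CH(COCH3): pendant –COCH3: carbonyl C bonded to two carbons → ketone.
  CHO: terminal –CHO: carbonyl C bonded to H and C → aldehyde.
Ketone appears at: CO, CH(COCH3), CO, CH(COCH3), CH(COCH3), CH(COCH3) → 6.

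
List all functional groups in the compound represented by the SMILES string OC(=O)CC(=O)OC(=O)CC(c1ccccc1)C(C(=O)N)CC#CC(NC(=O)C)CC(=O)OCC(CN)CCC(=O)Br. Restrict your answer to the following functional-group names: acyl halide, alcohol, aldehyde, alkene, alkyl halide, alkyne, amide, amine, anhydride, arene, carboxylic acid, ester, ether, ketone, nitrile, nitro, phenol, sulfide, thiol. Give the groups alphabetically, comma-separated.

–COOH: carbonyl C bonded to –OH and C → carboxylic acid (the –OH is not a separate alcohol).
two acyl groups sharing one oxygen, –C(=O)–O–C(=O)– → anhydride.
pendant –C6H5: benzene ring → arene.
pendant –CONH2: carbonyl C bonded to C and N → amide.
C≡C triple bond → alkyne.
pendant –NHC(=O)CH3: N bonded to a carbonyl → amide (not amine).
–C(=O)–O–C with C on the carbonyl side → ester.
pendant –CH2NH2: N on sp³ C, no adjacent C=O → amine.
–C(=O)Br: carbonyl C bonded to C and to a halogen → acyl halide (not alkyl halide).

acyl halide, alkyne, amide, amine, anhydride, arene, carboxylic acid, ester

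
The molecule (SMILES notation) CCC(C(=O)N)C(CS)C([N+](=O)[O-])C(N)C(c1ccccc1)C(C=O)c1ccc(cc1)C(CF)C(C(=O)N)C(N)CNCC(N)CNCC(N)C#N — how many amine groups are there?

6

pendant –CONH2: carbonyl C bonded to C and N → amide.
pendant –CH2SH → thiol.
–NO2 on an sp³ carbon → nitro (the N=O is not a carbonyl).
–NH2 on an sp³ carbon with no adjacent C=O → amine.
pendant –C6H5: benzene ring → arene.
pendant –CHO: carbonyl C bonded to C and H → aldehyde.
para-disubstituted benzene ring → arene.
pendant –CH2X: halogen on sp³ carbon → alkyl halide.
pendant –CONH2: carbonyl C bonded to C and N → amide.
–NH2 on an sp³ carbon with no adjacent C=O → amine.
C–N–C with sp³ carbons and no adjacent C=O → amine (secondary).
–NH2 on an sp³ carbon with no adjacent C=O → amine.
C–N–C with sp³ carbons and no adjacent C=O → amine (secondary).
–NH2 on an sp³ carbon with no adjacent C=O → amine.
–C≡N: carbon triple-bonded to nitrogen → nitrile.
Amine appears at: CH(NH2), CH(NH2), CH2NHCH2, CH(NH2), CH2NHCH2, CH(NH2) → 6.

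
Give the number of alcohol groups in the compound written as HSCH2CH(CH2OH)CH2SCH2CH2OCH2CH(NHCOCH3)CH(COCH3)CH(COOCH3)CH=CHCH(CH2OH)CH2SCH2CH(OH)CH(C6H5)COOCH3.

Working along the chain:
  HSCH2: –SH on an sp³ carbon → thiol.
  CH(CH2OH): pendant –CH2OH on an sp³ backbone C → alcohol.
  CH2SCH2: C–S–C linkage → sulfide (thioether).
  CH2OCH2: C–O–C with sp³ carbons on both sides and no adjacent C=O → ether.
  CH(NHCOCH3): pendant –NHC(=O)CH3: N bonded to a carbonyl → amide (not amine).
  CH(COCH3): pendant –COCH3: carbonyl C bonded to two carbons → ketone.
  CH(COOCH3): pendant –COOCH3: carbonyl C bonded to C and –OCH3 → ester.
  CH=CH: C=C double bond → alkene.
  CH(CH2OH): pendant –CH2OH on an sp³ backbone C → alcohol.
  CH2SCH2: C–S–C linkage → sulfide (thioether).
  CH(OH): –OH on an sp³ carbon → alcohol (secondary).
  CH(C6H5): pendant –C6H5: benzene ring → arene.
  COOCH3: –C(=O)OCH3: carbonyl C bonded to C and to –OCH3 → ester (not ketone + ether).
Alcohol appears at: CH(CH2OH), CH(CH2OH), CH(OH) → 3.

3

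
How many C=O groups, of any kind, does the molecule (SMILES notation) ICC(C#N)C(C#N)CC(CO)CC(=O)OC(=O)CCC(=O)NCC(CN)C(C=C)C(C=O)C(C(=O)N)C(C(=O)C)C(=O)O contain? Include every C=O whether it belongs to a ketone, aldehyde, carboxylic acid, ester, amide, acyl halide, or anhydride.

CH2CO-O-COCH2: anhydride, 2 C=O (running total 2).
CH2CONHCH2: amide, 1 C=O (running total 3).
CH(CHO): aldehyde, 1 C=O (running total 4).
CH(CONH2): amide, 1 C=O (running total 5).
CH(COCH3): ketone, 1 C=O (running total 6).
COOH: carboxylic acid, 1 C=O (running total 7).

7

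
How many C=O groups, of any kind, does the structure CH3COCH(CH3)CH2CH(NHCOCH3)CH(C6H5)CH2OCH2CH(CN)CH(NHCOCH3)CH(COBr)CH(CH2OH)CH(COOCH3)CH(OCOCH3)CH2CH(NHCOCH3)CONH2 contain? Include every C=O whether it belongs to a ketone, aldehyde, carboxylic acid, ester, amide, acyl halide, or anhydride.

CO: ketone, 1 C=O (running total 1).
CH(NHCOCH3): amide, 1 C=O (running total 2).
CH(NHCOCH3): amide, 1 C=O (running total 3).
CH(COBr): acyl halide, 1 C=O (running total 4).
CH(COOCH3): ester, 1 C=O (running total 5).
CH(OCOCH3): ester, 1 C=O (running total 6).
CH(NHCOCH3): amide, 1 C=O (running total 7).
CONH2: amide, 1 C=O (running total 8).

8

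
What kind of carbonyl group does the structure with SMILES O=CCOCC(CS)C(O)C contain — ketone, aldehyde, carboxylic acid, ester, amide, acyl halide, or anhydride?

The carbonyl is in the OHC segment: terminal –CHO: carbonyl C bonded to H and C → aldehyde.

aldehyde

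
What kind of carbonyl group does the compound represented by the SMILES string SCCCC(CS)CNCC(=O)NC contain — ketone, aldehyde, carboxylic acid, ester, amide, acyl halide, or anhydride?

The carbonyl is in the CONHCH3 segment: –C(=O)NHCH3: carbonyl C bonded to C and to N → amide (the N is not an amine).

amide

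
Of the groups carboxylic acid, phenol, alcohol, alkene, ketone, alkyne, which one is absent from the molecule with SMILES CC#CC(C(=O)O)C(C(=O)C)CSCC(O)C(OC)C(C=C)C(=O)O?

alcohol: present (CH(OH) — –OH on an sp³ carbon → alcohol (secondary)).
carboxylic acid: present (CH(COOH) — pendant –COOH: carbonyl C bonded to C and –OH → carboxylic acid).
alkene: present (CH(CH=CH2) — pendant –CH=CH2: C=C double bond → alkene).
ketone: present (CH(COCH3) — pendant –COCH3: carbonyl C bonded to two carbons → ketone).
alkyne: present (C≡C — C≡C triple bond → alkyne).
phenol: absent. In CH(OH), the –OH is on an sp³ carbon, not on an aromatic ring, so it is an alcohol.

phenol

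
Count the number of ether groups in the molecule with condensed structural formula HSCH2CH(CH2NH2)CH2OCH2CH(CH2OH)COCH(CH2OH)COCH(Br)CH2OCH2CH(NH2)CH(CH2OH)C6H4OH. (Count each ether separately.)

2

–SH on an sp³ carbon → thiol.
pendant –CH2NH2: N on sp³ C, no adjacent C=O → amine.
C–O–C with sp³ carbons on both sides and no adjacent C=O → ether.
pendant –CH2OH on an sp³ backbone C → alcohol.
–C(=O)– with carbon on both sides → ketone.
pendant –CH2OH on an sp³ backbone C → alcohol.
–C(=O)– with carbon on both sides → ketone.
halogen on an sp³ carbon → alkyl halide.
C–O–C with sp³ carbons on both sides and no adjacent C=O → ether.
–NH2 on an sp³ carbon with no adjacent C=O → amine.
pendant –CH2OH on an sp³ backbone C → alcohol.
–OH attached directly to an aromatic ring → phenol (not alcohol); the ring itself is an arene.
Ether appears at: CH2OCH2, CH2OCH2 → 2.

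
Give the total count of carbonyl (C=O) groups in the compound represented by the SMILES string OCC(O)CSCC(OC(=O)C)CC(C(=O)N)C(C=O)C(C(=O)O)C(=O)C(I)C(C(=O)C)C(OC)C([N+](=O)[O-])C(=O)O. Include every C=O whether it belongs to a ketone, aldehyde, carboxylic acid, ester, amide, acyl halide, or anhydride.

7

CH(OCOCH3): ester, 1 C=O (running total 1).
CH(CONH2): amide, 1 C=O (running total 2).
CH(CHO): aldehyde, 1 C=O (running total 3).
CH(COOH): carboxylic acid, 1 C=O (running total 4).
CO: ketone, 1 C=O (running total 5).
CH(COCH3): ketone, 1 C=O (running total 6).
COOH: carboxylic acid, 1 C=O (running total 7).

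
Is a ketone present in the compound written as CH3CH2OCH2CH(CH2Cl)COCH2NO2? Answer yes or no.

yes

Taking each segment in turn:
  CH2OCH2: C–O–C with sp³ carbons on both sides and no adjacent C=O → ether.
  CH(CH2Cl): pendant –CH2X: halogen on sp³ carbon → alkyl halide.
  CO: –C(=O)– with carbon on both sides → ketone.
  CH2NO2: –NO2 on carbon → nitro group.
The CO segment supplies the ketone: –C(=O)– with carbon on both sides → ketone.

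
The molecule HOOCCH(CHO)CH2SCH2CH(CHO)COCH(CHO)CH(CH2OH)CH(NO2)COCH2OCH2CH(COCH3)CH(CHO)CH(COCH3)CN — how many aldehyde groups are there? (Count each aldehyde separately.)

Taking each segment in turn:
  HOOC: –COOH: carbonyl C bonded to –OH and C → carboxylic acid (the –OH is not a separate alcohol).
  CH(CHO): pendant –CHO: carbonyl C bonded to C and H → aldehyde.
  CH2SCH2: C–S–C linkage → sulfide (thioether).
  CH(CHO): pendant –CHO: carbonyl C bonded to C and H → aldehyde.
  CO: –C(=O)– with carbon on both sides → ketone.
  CH(CHO): pendant –CHO: carbonyl C bonded to C and H → aldehyde.
  CH(CH2OH): pendant –CH2OH on an sp³ backbone C → alcohol.
  CH(NO2): –NO2 on an sp³ carbon → nitro (the N=O is not a carbonyl).
  CO: –C(=O)– with carbon on both sides → ketone.
  CH2OCH2: C–O–C with sp³ carbons on both sides and no adjacent C=O → ether.
  CH(COCH3): pendant –COCH3: carbonyl C bonded to two carbons → ketone.
  CH(CHO): pendant –CHO: carbonyl C bonded to C and H → aldehyde.
  CH(COCH3): pendant –COCH3: carbonyl C bonded to two carbons → ketone.
  CN: –C≡N: carbon triple-bonded to nitrogen → nitrile.
Aldehyde appears at: CH(CHO), CH(CHO), CH(CHO), CH(CHO) → 4.

4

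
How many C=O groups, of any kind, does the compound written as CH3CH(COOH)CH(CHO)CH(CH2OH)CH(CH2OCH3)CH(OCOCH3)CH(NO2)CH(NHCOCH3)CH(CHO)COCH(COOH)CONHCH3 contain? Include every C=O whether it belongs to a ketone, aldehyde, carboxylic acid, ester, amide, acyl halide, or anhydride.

CH(COOH): carboxylic acid, 1 C=O (running total 1).
CH(CHO): aldehyde, 1 C=O (running total 2).
CH(OCOCH3): ester, 1 C=O (running total 3).
CH(NHCOCH3): amide, 1 C=O (running total 4).
CH(CHO): aldehyde, 1 C=O (running total 5).
CO: ketone, 1 C=O (running total 6).
CH(COOH): carboxylic acid, 1 C=O (running total 7).
CONHCH3: amide, 1 C=O (running total 8).

8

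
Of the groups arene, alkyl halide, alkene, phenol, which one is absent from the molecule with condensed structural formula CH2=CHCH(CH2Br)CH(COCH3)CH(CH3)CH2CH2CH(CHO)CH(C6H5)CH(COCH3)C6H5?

arene: present (CH(C6H5) — pendant –C6H5: benzene ring → arene).
alkene: present (CH2=CH — C=C double bond → alkene).
alkyl halide: present (CH(CH2Br) — pendant –CH2X: halogen on sp³ carbon → alkyl halide).
phenol: no segment matches this pattern.

phenol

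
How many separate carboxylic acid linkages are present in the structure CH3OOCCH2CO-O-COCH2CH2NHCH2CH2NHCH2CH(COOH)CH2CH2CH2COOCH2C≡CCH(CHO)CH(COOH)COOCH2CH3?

2

CH3O–C(=O)–: carbonyl C bonded to C and to –OCH3 → ester (not ketone + ether).
two acyl groups sharing one oxygen, –C(=O)–O–C(=O)– → anhydride.
C–N–C with sp³ carbons and no adjacent C=O → amine (secondary).
C–N–C with sp³ carbons and no adjacent C=O → amine (secondary).
pendant –COOH: carbonyl C bonded to C and –OH → carboxylic acid.
–C(=O)–O–C with C on the carbonyl side → ester.
C≡C triple bond → alkyne.
pendant –CHO: carbonyl C bonded to C and H → aldehyde.
pendant –COOH: carbonyl C bonded to C and –OH → carboxylic acid.
–C(=O)OCH2CH3: carbonyl C bonded to C and to –OEt → ester.
Carboxylic acid appears at: CH(COOH), CH(COOH) → 2.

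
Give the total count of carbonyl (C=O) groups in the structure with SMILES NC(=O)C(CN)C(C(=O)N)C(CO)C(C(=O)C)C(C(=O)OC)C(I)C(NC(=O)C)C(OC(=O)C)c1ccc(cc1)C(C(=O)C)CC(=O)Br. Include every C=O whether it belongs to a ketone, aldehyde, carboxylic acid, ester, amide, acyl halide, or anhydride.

H2NCO: amide, 1 C=O (running total 1).
CH(CONH2): amide, 1 C=O (running total 2).
CH(COCH3): ketone, 1 C=O (running total 3).
CH(COOCH3): ester, 1 C=O (running total 4).
CH(NHCOCH3): amide, 1 C=O (running total 5).
CH(OCOCH3): ester, 1 C=O (running total 6).
CH(COCH3): ketone, 1 C=O (running total 7).
COBr: acyl halide, 1 C=O (running total 8).

8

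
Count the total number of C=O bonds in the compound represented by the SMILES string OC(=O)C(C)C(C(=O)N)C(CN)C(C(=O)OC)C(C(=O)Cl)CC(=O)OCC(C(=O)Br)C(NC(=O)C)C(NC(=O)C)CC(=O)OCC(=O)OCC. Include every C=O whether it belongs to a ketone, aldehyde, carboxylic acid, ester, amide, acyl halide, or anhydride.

10

HOOC: carboxylic acid, 1 C=O (running total 1).
CH(CONH2): amide, 1 C=O (running total 2).
CH(COOCH3): ester, 1 C=O (running total 3).
CH(COCl): acyl halide, 1 C=O (running total 4).
CH2COOCH2: ester, 1 C=O (running total 5).
CH(COBr): acyl halide, 1 C=O (running total 6).
CH(NHCOCH3): amide, 1 C=O (running total 7).
CH(NHCOCH3): amide, 1 C=O (running total 8).
CH2COOCH2: ester, 1 C=O (running total 9).
COOCH2CH3: ester, 1 C=O (running total 10).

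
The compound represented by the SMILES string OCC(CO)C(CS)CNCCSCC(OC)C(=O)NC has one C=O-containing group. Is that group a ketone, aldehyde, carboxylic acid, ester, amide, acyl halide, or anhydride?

The carbonyl is in the CONHCH3 segment: –C(=O)NHCH3: carbonyl C bonded to C and to N → amide (the N is not an amine).

amide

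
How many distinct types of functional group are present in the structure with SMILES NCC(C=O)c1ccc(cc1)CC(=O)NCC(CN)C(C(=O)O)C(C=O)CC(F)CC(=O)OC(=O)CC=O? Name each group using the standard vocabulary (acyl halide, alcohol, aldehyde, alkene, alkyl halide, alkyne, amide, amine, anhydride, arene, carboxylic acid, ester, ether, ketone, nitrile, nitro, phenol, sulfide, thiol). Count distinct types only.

–NH2 on an sp³ carbon with no adjacent C=O → amine.
pendant –CHO: carbonyl C bonded to C and H → aldehyde.
para-disubstituted benzene ring → arene.
–C(=O)–N– linkage → amide (the N is not an amine).
pendant –CH2NH2: N on sp³ C, no adjacent C=O → amine.
pendant –COOH: carbonyl C bonded to C and –OH → carboxylic acid.
pendant –CHO: carbonyl C bonded to C and H → aldehyde.
halogen on an sp³ carbon → alkyl halide.
two acyl groups sharing one oxygen, –C(=O)–O–C(=O)– → anhydride.
terminal –CHO: carbonyl C bonded to H and C → aldehyde.
Distinct types present: aldehyde, alkyl halide, amide, amine, anhydride, arene, carboxylic acid.

7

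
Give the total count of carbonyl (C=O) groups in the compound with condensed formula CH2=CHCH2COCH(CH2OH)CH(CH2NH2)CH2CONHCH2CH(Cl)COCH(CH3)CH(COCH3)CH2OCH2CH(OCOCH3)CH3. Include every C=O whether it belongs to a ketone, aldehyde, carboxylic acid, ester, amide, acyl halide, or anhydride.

5

CO: ketone, 1 C=O (running total 1).
CH2CONHCH2: amide, 1 C=O (running total 2).
CO: ketone, 1 C=O (running total 3).
CH(COCH3): ketone, 1 C=O (running total 4).
CH(OCOCH3): ester, 1 C=O (running total 5).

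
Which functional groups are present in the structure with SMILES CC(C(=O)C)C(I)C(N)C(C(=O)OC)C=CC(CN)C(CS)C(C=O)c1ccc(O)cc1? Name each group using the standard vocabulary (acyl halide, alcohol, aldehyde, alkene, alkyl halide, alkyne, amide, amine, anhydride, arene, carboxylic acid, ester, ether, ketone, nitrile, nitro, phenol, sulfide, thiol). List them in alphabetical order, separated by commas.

Reading the structure from left to right:
  CH(COCH3): pendant –COCH3: carbonyl C bonded to two carbons → ketone.
  CH(I): halogen on an sp³ carbon → alkyl halide.
  CH(NH2): –NH2 on an sp³ carbon with no adjacent C=O → amine.
  CH(COOCH3): pendant –COOCH3: carbonyl C bonded to C and –OCH3 → ester.
  CH=CH: C=C double bond → alkene.
  CH(CH2NH2): pendant –CH2NH2: N on sp³ C, no adjacent C=O → amine.
  CH(CH2SH): pendant –CH2SH → thiol.
  CH(CHO): pendant –CHO: carbonyl C bonded to C and H → aldehyde.
  C6H4OH: –OH attached directly to an aromatic ring → phenol (not alcohol); the ring itself is an arene.

aldehyde, alkene, alkyl halide, amine, arene, ester, ketone, phenol, thiol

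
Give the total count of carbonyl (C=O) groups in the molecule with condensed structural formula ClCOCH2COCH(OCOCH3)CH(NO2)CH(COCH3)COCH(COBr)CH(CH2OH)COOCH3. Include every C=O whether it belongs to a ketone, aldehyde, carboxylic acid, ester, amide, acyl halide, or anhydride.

7

ClCO: acyl halide, 1 C=O (running total 1).
CO: ketone, 1 C=O (running total 2).
CH(OCOCH3): ester, 1 C=O (running total 3).
CH(COCH3): ketone, 1 C=O (running total 4).
CO: ketone, 1 C=O (running total 5).
CH(COBr): acyl halide, 1 C=O (running total 6).
COOCH3: ester, 1 C=O (running total 7).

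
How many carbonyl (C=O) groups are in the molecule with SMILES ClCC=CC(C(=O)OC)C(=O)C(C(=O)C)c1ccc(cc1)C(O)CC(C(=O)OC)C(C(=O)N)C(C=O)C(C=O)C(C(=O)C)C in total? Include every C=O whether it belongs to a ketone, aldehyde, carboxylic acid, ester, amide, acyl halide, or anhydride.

CH(COOCH3): ester, 1 C=O (running total 1).
CO: ketone, 1 C=O (running total 2).
CH(COCH3): ketone, 1 C=O (running total 3).
CH(COOCH3): ester, 1 C=O (running total 4).
CH(CONH2): amide, 1 C=O (running total 5).
CH(CHO): aldehyde, 1 C=O (running total 6).
CH(CHO): aldehyde, 1 C=O (running total 7).
CH(COCH3): ketone, 1 C=O (running total 8).

8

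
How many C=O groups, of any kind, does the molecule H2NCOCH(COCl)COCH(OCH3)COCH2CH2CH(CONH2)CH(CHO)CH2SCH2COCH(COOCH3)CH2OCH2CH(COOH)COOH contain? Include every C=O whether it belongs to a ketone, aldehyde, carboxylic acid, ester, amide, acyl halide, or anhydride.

H2NCO: amide, 1 C=O (running total 1).
CH(COCl): acyl halide, 1 C=O (running total 2).
CO: ketone, 1 C=O (running total 3).
CO: ketone, 1 C=O (running total 4).
CH(CONH2): amide, 1 C=O (running total 5).
CH(CHO): aldehyde, 1 C=O (running total 6).
CO: ketone, 1 C=O (running total 7).
CH(COOCH3): ester, 1 C=O (running total 8).
CH(COOH): carboxylic acid, 1 C=O (running total 9).
COOH: carboxylic acid, 1 C=O (running total 10).

10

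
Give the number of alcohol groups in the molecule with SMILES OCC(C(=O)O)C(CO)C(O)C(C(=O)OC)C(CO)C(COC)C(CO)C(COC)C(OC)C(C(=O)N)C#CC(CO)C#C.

6

Taking each segment in turn:
  HOCH2: HO– on an sp³ carbon → alcohol.
  CH(COOH): pendant –COOH: carbonyl C bonded to C and –OH → carboxylic acid.
  CH(CH2OH): pendant –CH2OH on an sp³ backbone C → alcohol.
  CH(OH): –OH on an sp³ carbon → alcohol (secondary).
  CH(COOCH3): pendant –COOCH3: carbonyl C bonded to C and –OCH3 → ester.
  CH(CH2OH): pendant –CH2OH on an sp³ backbone C → alcohol.
  CH(CH2OCH3): pendant –CH2OCH3: C–O–C linkage → ether.
  CH(CH2OH): pendant –CH2OH on an sp³ backbone C → alcohol.
  CH(CH2OCH3): pendant –CH2OCH3: C–O–C linkage → ether.
  CH(OCH3): pendant –OCH3: C–O–C with sp³ C, no adjacent C=O → ether.
  CH(CONH2): pendant –CONH2: carbonyl C bonded to C and N → amide.
  C≡C: C≡C triple bond → alkyne.
  CH(CH2OH): pendant –CH2OH on an sp³ backbone C → alcohol.
  C≡CH: C≡C triple bond → alkyne.
Alcohol appears at: HOCH2, CH(CH2OH), CH(OH), CH(CH2OH), CH(CH2OH), CH(CH2OH) → 6.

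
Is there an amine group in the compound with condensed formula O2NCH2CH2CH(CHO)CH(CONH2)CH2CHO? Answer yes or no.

Taking each segment in turn:
  O2NCH2: –NO2 on carbon → nitro group.
  CH(CHO): pendant –CHO: carbonyl C bonded to C and H → aldehyde.
  CH(CONH2): pendant –CONH2: carbonyl C bonded to C and N → amide.
  CHO: terminal –CHO: carbonyl C bonded to H and C → aldehyde.
In CH(CONH2), the nitrogen is bonded directly to a carbonyl carbon, making it part of an amide, not a free amine.
The groups actually present are: aldehyde, amide, nitro.

no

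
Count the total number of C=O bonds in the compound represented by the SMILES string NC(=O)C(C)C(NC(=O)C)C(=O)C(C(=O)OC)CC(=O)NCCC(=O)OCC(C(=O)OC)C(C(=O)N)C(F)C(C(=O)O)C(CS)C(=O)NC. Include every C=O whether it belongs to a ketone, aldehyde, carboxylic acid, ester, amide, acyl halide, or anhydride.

H2NCO: amide, 1 C=O (running total 1).
CH(NHCOCH3): amide, 1 C=O (running total 2).
CO: ketone, 1 C=O (running total 3).
CH(COOCH3): ester, 1 C=O (running total 4).
CH2CONHCH2: amide, 1 C=O (running total 5).
CH2COOCH2: ester, 1 C=O (running total 6).
CH(COOCH3): ester, 1 C=O (running total 7).
CH(CONH2): amide, 1 C=O (running total 8).
CH(COOH): carboxylic acid, 1 C=O (running total 9).
CONHCH3: amide, 1 C=O (running total 10).

10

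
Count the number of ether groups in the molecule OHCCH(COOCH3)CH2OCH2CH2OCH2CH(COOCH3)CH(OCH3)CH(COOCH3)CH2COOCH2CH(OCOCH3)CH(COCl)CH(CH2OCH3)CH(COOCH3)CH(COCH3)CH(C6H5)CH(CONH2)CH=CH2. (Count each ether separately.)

4

terminal –CHO: carbonyl C bonded to H and C → aldehyde.
pendant –COOCH3: carbonyl C bonded to C and –OCH3 → ester.
C–O–C with sp³ carbons on both sides and no adjacent C=O → ether.
C–O–C with sp³ carbons on both sides and no adjacent C=O → ether.
pendant –COOCH3: carbonyl C bonded to C and –OCH3 → ester.
pendant –OCH3: C–O–C with sp³ C, no adjacent C=O → ether.
pendant –COOCH3: carbonyl C bonded to C and –OCH3 → ester.
–C(=O)–O–C with C on the carbonyl side → ester.
pendant –OC(=O)CH3: an acyloxy group → ester.
pendant –C(=O)X: carbonyl C bonded to C and halogen → acyl halide.
pendant –CH2OCH3: C–O–C linkage → ether.
pendant –COOCH3: carbonyl C bonded to C and –OCH3 → ester.
pendant –COCH3: carbonyl C bonded to two carbons → ketone.
pendant –C6H5: benzene ring → arene.
pendant –CONH2: carbonyl C bonded to C and N → amide.
C=C double bond → alkene.
Ether appears at: CH2OCH2, CH2OCH2, CH(OCH3), CH(CH2OCH3) → 4.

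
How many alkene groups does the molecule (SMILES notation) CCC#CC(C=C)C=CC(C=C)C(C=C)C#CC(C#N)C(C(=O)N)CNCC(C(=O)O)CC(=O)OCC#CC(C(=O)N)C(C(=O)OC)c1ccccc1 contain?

Working along the chain:
  C≡C: C≡C triple bond → alkyne.
  CH(CH=CH2): pendant –CH=CH2: C=C double bond → alkene.
  CH=CH: C=C double bond → alkene.
  CH(CH=CH2): pendant –CH=CH2: C=C double bond → alkene.
  CH(CH=CH2): pendant –CH=CH2: C=C double bond → alkene.
  C≡C: C≡C triple bond → alkyne.
  CH(CN): pendant –C≡N: nitrile.
  CH(CONH2): pendant –CONH2: carbonyl C bonded to C and N → amide.
  CH2NHCH2: C–N–C with sp³ carbons and no adjacent C=O → amine (secondary).
  CH(COOH): pendant –COOH: carbonyl C bonded to C and –OH → carboxylic acid.
  CH2COOCH2: –C(=O)–O–C with C on the carbonyl side → ester.
  C≡C: C≡C triple bond → alkyne.
  CH(CONH2): pendant –CONH2: carbonyl C bonded to C and N → amide.
  CH(COOCH3): pendant –COOCH3: carbonyl C bonded to C and –OCH3 → ester.
  C6H5: –C6H5 phenyl ring → arene.
Alkene appears at: CH(CH=CH2), CH=CH, CH(CH=CH2), CH(CH=CH2) → 4.

4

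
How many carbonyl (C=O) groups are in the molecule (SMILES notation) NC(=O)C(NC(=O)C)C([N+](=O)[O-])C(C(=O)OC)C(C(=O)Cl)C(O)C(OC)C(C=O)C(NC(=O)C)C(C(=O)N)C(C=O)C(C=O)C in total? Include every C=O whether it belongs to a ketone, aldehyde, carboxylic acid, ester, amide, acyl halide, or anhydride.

H2NCO: amide, 1 C=O (running total 1).
CH(NHCOCH3): amide, 1 C=O (running total 2).
CH(COOCH3): ester, 1 C=O (running total 3).
CH(COCl): acyl halide, 1 C=O (running total 4).
CH(CHO): aldehyde, 1 C=O (running total 5).
CH(NHCOCH3): amide, 1 C=O (running total 6).
CH(CONH2): amide, 1 C=O (running total 7).
CH(CHO): aldehyde, 1 C=O (running total 8).
CH(CHO): aldehyde, 1 C=O (running total 9).

9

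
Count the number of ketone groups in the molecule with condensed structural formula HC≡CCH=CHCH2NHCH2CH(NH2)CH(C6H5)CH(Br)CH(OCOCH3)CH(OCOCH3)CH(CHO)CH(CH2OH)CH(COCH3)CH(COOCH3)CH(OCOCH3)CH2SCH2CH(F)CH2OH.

Taking each segment in turn:
  HC≡C: C≡C triple bond → alkyne.
  CH=CH: C=C double bond → alkene.
  CH2NHCH2: C–N–C with sp³ carbons and no adjacent C=O → amine (secondary).
  CH(NH2): –NH2 on an sp³ carbon with no adjacent C=O → amine.
  CH(C6H5): pendant –C6H5: benzene ring → arene.
  CH(Br): halogen on an sp³ carbon → alkyl halide.
  CH(OCOCH3): pendant –OC(=O)CH3: an acyloxy group → ester.
  CH(OCOCH3): pendant –OC(=O)CH3: an acyloxy group → ester.
  CH(CHO): pendant –CHO: carbonyl C bonded to C and H → aldehyde.
  CH(CH2OH): pendant –CH2OH on an sp³ backbone C → alcohol.
  CH(COCH3): pendant –COCH3: carbonyl C bonded to two carbons → ketone.
  CH(COOCH3): pendant –COOCH3: carbonyl C bonded to C and –OCH3 → ester.
  CH(OCOCH3): pendant –OC(=O)CH3: an acyloxy group → ester.
  CH2SCH2: C–S–C linkage → sulfide (thioether).
  CH(F): halogen on an sp³ carbon → alkyl halide.
  CH2OH: –OH on an sp³ carbon → alcohol.
Ketone appears at: CH(COCH3) → 1.

1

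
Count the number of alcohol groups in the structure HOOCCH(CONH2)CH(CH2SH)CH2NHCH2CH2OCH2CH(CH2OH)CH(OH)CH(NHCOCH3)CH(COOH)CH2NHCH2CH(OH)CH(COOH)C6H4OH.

Taking each segment in turn:
  HOOC: –COOH: carbonyl C bonded to –OH and C → carboxylic acid (the –OH is not a separate alcohol).
  CH(CONH2): pendant –CONH2: carbonyl C bonded to C and N → amide.
  CH(CH2SH): pendant –CH2SH → thiol.
  CH2NHCH2: C–N–C with sp³ carbons and no adjacent C=O → amine (secondary).
  CH2OCH2: C–O–C with sp³ carbons on both sides and no adjacent C=O → ether.
  CH(CH2OH): pendant –CH2OH on an sp³ backbone C → alcohol.
  CH(OH): –OH on an sp³ carbon → alcohol (secondary).
  CH(NHCOCH3): pendant –NHC(=O)CH3: N bonded to a carbonyl → amide (not amine).
  CH(COOH): pendant –COOH: carbonyl C bonded to C and –OH → carboxylic acid.
  CH2NHCH2: C–N–C with sp³ carbons and no adjacent C=O → amine (secondary).
  CH(OH): –OH on an sp³ carbon → alcohol (secondary).
  CH(COOH): pendant –COOH: carbonyl C bonded to C and –OH → carboxylic acid.
  C6H4OH: –OH attached directly to an aromatic ring → phenol (not alcohol); the ring itself is an arene.
Alcohol appears at: CH(CH2OH), CH(OH), CH(OH) → 3.

3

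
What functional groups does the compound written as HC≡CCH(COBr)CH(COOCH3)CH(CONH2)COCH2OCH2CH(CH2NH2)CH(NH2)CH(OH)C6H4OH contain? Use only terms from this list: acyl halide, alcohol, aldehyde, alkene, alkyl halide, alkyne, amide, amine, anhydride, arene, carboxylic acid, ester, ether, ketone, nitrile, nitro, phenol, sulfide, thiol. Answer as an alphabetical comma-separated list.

C≡C triple bond → alkyne.
pendant –C(=O)X: carbonyl C bonded to C and halogen → acyl halide.
pendant –COOCH3: carbonyl C bonded to C and –OCH3 → ester.
pendant –CONH2: carbonyl C bonded to C and N → amide.
–C(=O)– with carbon on both sides → ketone.
C–O–C with sp³ carbons on both sides and no adjacent C=O → ether.
pendant –CH2NH2: N on sp³ C, no adjacent C=O → amine.
–NH2 on an sp³ carbon with no adjacent C=O → amine.
–OH on an sp³ carbon → alcohol (secondary).
–OH attached directly to an aromatic ring → phenol (not alcohol); the ring itself is an arene.

acyl halide, alcohol, alkyne, amide, amine, arene, ester, ether, ketone, phenol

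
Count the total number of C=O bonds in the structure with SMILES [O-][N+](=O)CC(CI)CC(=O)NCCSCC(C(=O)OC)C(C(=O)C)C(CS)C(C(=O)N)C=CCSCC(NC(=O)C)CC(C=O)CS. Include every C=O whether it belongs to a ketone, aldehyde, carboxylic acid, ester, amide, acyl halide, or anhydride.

CH2CONHCH2: amide, 1 C=O (running total 1).
CH(COOCH3): ester, 1 C=O (running total 2).
CH(COCH3): ketone, 1 C=O (running total 3).
CH(CONH2): amide, 1 C=O (running total 4).
CH(NHCOCH3): amide, 1 C=O (running total 5).
CH(CHO): aldehyde, 1 C=O (running total 6).

6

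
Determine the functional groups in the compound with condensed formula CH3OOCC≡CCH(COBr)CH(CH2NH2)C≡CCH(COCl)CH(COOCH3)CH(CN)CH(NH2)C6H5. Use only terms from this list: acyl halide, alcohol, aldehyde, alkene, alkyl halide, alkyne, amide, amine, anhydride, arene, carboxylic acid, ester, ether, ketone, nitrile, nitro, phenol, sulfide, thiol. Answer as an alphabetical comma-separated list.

Reading the structure from left to right:
  CH3OOC: CH3O–C(=O)–: carbonyl C bonded to C and to –OCH3 → ester (not ketone + ether).
  C≡C: C≡C triple bond → alkyne.
  CH(COBr): pendant –C(=O)X: carbonyl C bonded to C and halogen → acyl halide.
  CH(CH2NH2): pendant –CH2NH2: N on sp³ C, no adjacent C=O → amine.
  C≡C: C≡C triple bond → alkyne.
  CH(COCl): pendant –C(=O)X: carbonyl C bonded to C and halogen → acyl halide.
  CH(COOCH3): pendant –COOCH3: carbonyl C bonded to C and –OCH3 → ester.
  CH(CN): pendant –C≡N: nitrile.
  CH(NH2): –NH2 on an sp³ carbon with no adjacent C=O → amine.
  C6H5: –C6H5 phenyl ring → arene.

acyl halide, alkyne, amine, arene, ester, nitrile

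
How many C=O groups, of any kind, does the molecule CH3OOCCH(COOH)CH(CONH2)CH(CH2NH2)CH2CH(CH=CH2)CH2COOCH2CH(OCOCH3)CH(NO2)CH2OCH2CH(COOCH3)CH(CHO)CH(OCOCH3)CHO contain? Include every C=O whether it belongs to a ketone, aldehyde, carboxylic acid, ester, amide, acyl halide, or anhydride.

9

CH3OOC: ester, 1 C=O (running total 1).
CH(COOH): carboxylic acid, 1 C=O (running total 2).
CH(CONH2): amide, 1 C=O (running total 3).
CH2COOCH2: ester, 1 C=O (running total 4).
CH(OCOCH3): ester, 1 C=O (running total 5).
CH(COOCH3): ester, 1 C=O (running total 6).
CH(CHO): aldehyde, 1 C=O (running total 7).
CH(OCOCH3): ester, 1 C=O (running total 8).
CHO: aldehyde, 1 C=O (running total 9).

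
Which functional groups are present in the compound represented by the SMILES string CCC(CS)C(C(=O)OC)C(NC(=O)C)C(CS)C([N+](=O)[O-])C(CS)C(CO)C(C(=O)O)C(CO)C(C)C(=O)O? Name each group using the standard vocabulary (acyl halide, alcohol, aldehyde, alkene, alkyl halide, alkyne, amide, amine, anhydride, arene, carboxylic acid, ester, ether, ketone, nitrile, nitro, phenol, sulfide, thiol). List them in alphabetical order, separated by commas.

Taking each segment in turn:
  CH(CH2SH): pendant –CH2SH → thiol.
  CH(COOCH3): pendant –COOCH3: carbonyl C bonded to C and –OCH3 → ester.
  CH(NHCOCH3): pendant –NHC(=O)CH3: N bonded to a carbonyl → amide (not amine).
  CH(CH2SH): pendant –CH2SH → thiol.
  CH(NO2): –NO2 on an sp³ carbon → nitro (the N=O is not a carbonyl).
  CH(CH2SH): pendant –CH2SH → thiol.
  CH(CH2OH): pendant –CH2OH on an sp³ backbone C → alcohol.
  CH(COOH): pendant –COOH: carbonyl C bonded to C and –OH → carboxylic acid.
  CH(CH2OH): pendant –CH2OH on an sp³ backbone C → alcohol.
  COOH: –COOH: carbonyl C bonded to –OH and C → carboxylic acid (the –OH is not a separate alcohol).

alcohol, amide, carboxylic acid, ester, nitro, thiol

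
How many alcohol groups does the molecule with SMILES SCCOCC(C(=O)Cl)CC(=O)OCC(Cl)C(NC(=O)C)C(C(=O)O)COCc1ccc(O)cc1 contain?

–SH on an sp³ carbon → thiol.
C–O–C with sp³ carbons on both sides and no adjacent C=O → ether.
pendant –C(=O)X: carbonyl C bonded to C and halogen → acyl halide.
–C(=O)–O–C with C on the carbonyl side → ester.
halogen on an sp³ carbon → alkyl halide.
pendant –NHC(=O)CH3: N bonded to a carbonyl → amide (not amine).
pendant –COOH: carbonyl C bonded to C and –OH → carboxylic acid.
C–O–C with sp³ carbons on both sides and no adjacent C=O → ether.
–OH attached directly to an aromatic ring → phenol (not alcohol); the ring itself is an arene.
No segment is a alcohol: HSCH2 is thiol, not alcohol; CH2OCH2 is ether, not alcohol; CH(COOH) is carboxylic acid, not alcohol. → 0.

0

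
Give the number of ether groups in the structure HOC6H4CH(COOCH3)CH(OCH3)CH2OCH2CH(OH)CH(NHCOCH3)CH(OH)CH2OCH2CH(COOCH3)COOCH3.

3

Working along the chain:
  HOC6H4: –OH attached directly to an aromatic ring → phenol (not alcohol); the ring itself is an arene.
  CH(COOCH3): pendant –COOCH3: carbonyl C bonded to C and –OCH3 → ester.
  CH(OCH3): pendant –OCH3: C–O–C with sp³ C, no adjacent C=O → ether.
  CH2OCH2: C–O–C with sp³ carbons on both sides and no adjacent C=O → ether.
  CH(OH): –OH on an sp³ carbon → alcohol (secondary).
  CH(NHCOCH3): pendant –NHC(=O)CH3: N bonded to a carbonyl → amide (not amine).
  CH(OH): –OH on an sp³ carbon → alcohol (secondary).
  CH2OCH2: C–O–C with sp³ carbons on both sides and no adjacent C=O → ether.
  CH(COOCH3): pendant –COOCH3: carbonyl C bonded to C and –OCH3 → ester.
  COOCH3: –C(=O)OCH3: carbonyl C bonded to C and to –OCH3 → ester (not ketone + ether).
Ether appears at: CH(OCH3), CH2OCH2, CH2OCH2 → 3.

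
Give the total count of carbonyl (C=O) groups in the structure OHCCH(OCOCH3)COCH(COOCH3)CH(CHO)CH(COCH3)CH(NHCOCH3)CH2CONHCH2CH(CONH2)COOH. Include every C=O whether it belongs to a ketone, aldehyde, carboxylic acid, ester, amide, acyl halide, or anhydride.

OHC: aldehyde, 1 C=O (running total 1).
CH(OCOCH3): ester, 1 C=O (running total 2).
CO: ketone, 1 C=O (running total 3).
CH(COOCH3): ester, 1 C=O (running total 4).
CH(CHO): aldehyde, 1 C=O (running total 5).
CH(COCH3): ketone, 1 C=O (running total 6).
CH(NHCOCH3): amide, 1 C=O (running total 7).
CH2CONHCH2: amide, 1 C=O (running total 8).
CH(CONH2): amide, 1 C=O (running total 9).
COOH: carboxylic acid, 1 C=O (running total 10).

10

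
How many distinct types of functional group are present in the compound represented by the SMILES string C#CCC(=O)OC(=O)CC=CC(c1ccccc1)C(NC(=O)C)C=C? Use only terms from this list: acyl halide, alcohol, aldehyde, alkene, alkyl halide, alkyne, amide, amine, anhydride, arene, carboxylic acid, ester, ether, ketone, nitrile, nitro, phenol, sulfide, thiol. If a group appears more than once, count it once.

5

Taking each segment in turn:
  HC≡C: C≡C triple bond → alkyne.
  CH2CO-O-COCH2: two acyl groups sharing one oxygen, –C(=O)–O–C(=O)– → anhydride.
  CH=CH: C=C double bond → alkene.
  CH(C6H5): pendant –C6H5: benzene ring → arene.
  CH(NHCOCH3): pendant –NHC(=O)CH3: N bonded to a carbonyl → amide (not amine).
  CH=CH2: C=C double bond → alkene.
Distinct types present: alkene, alkyne, amide, anhydride, arene.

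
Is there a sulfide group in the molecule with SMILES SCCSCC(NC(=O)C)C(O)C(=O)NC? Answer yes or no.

–SH on an sp³ carbon → thiol.
C–S–C linkage → sulfide (thioether).
pendant –NHC(=O)CH3: N bonded to a carbonyl → amide (not amine).
–OH on an sp³ carbon → alcohol (secondary).
–C(=O)NHCH3: carbonyl C bonded to C and to N → amide (the N is not an amine).
The CH2SCH2 segment supplies the sulfide: C–S–C linkage → sulfide (thioether).

yes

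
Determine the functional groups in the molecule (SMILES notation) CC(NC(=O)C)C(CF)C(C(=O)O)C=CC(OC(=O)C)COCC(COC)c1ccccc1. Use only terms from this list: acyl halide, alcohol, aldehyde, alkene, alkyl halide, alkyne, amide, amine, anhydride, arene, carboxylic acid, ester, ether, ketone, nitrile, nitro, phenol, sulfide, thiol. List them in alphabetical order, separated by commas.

alkene, alkyl halide, amide, arene, carboxylic acid, ester, ether

pendant –NHC(=O)CH3: N bonded to a carbonyl → amide (not amine).
pendant –CH2X: halogen on sp³ carbon → alkyl halide.
pendant –COOH: carbonyl C bonded to C and –OH → carboxylic acid.
C=C double bond → alkene.
pendant –OC(=O)CH3: an acyloxy group → ester.
C–O–C with sp³ carbons on both sides and no adjacent C=O → ether.
pendant –CH2OCH3: C–O–C linkage → ether.
–C6H5 phenyl ring → arene.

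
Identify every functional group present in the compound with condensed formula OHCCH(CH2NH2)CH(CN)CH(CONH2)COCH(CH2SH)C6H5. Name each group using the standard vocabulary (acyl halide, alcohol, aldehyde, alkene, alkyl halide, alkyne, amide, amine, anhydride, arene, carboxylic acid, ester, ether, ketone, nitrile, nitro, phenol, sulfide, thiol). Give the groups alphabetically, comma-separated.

Reading the structure from left to right:
  OHC: terminal –CHO: carbonyl C bonded to H and C → aldehyde.
  CH(CH2NH2): pendant –CH2NH2: N on sp³ C, no adjacent C=O → amine.
  CH(CN): pendant –C≡N: nitrile.
  CH(CONH2): pendant –CONH2: carbonyl C bonded to C and N → amide.
  CO: –C(=O)– with carbon on both sides → ketone.
  CH(CH2SH): pendant –CH2SH → thiol.
  C6H5: –C6H5 phenyl ring → arene.

aldehyde, amide, amine, arene, ketone, nitrile, thiol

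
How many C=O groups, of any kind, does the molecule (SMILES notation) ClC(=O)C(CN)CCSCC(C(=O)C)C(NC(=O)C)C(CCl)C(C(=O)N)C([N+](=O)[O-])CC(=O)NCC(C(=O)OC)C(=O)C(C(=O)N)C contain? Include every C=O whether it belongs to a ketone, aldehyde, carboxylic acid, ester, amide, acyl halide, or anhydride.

ClCO: acyl halide, 1 C=O (running total 1).
CH(COCH3): ketone, 1 C=O (running total 2).
CH(NHCOCH3): amide, 1 C=O (running total 3).
CH(CONH2): amide, 1 C=O (running total 4).
CH2CONHCH2: amide, 1 C=O (running total 5).
CH(COOCH3): ester, 1 C=O (running total 6).
CO: ketone, 1 C=O (running total 7).
CH(CONH2): amide, 1 C=O (running total 8).

8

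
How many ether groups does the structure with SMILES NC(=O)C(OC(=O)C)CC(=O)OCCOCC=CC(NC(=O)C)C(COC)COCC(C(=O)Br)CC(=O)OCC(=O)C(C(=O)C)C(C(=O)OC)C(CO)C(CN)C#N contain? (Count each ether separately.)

Taking each segment in turn:
  H2NCO: –C(=O)NH2: carbonyl C bonded to C and to N → amide (the N is not a separate amine).
  CH(OCOCH3): pendant –OC(=O)CH3: an acyloxy group → ester.
  CH2COOCH2: –C(=O)–O–C with C on the carbonyl side → ester.
  CH2OCH2: C–O–C with sp³ carbons on both sides and no adjacent C=O → ether.
  CH=CH: C=C double bond → alkene.
  CH(NHCOCH3): pendant –NHC(=O)CH3: N bonded to a carbonyl → amide (not amine).
  CH(CH2OCH3): pendant –CH2OCH3: C–O–C linkage → ether.
  CH2OCH2: C–O–C with sp³ carbons on both sides and no adjacent C=O → ether.
  CH(COBr): pendant –C(=O)X: carbonyl C bonded to C and halogen → acyl halide.
  CH2COOCH2: –C(=O)–O–C with C on the carbonyl side → ester.
  CO: –C(=O)– with carbon on both sides → ketone.
  CH(COCH3): pendant –COCH3: carbonyl C bonded to two carbons → ketone.
  CH(COOCH3): pendant –COOCH3: carbonyl C bonded to C and –OCH3 → ester.
  CH(CH2OH): pendant –CH2OH on an sp³ backbone C → alcohol.
  CH(CH2NH2): pendant –CH2NH2: N on sp³ C, no adjacent C=O → amine.
  CN: –C≡N: carbon triple-bonded to nitrogen → nitrile.
Ether appears at: CH2OCH2, CH(CH2OCH3), CH2OCH2 → 3.

3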